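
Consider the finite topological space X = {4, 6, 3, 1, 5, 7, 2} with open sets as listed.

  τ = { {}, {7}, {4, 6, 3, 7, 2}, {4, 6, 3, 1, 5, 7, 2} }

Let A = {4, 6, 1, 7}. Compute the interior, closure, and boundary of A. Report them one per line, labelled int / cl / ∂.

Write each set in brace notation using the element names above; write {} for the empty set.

int(A) = {7}
cl(A)  = {4, 6, 3, 1, 5, 7, 2}
∂A     = {4, 6, 3, 1, 5, 2}

opens ⊆ A: {}, {7}; union → int = {7}
complement {3, 5, 2}; its interior {}; cl(A) = X∖{} = {4, 6, 3, 1, 5, 7, 2}
boundary = {4, 6, 3, 1, 5, 7, 2} ∖ {7} = {4, 6, 3, 1, 5, 2}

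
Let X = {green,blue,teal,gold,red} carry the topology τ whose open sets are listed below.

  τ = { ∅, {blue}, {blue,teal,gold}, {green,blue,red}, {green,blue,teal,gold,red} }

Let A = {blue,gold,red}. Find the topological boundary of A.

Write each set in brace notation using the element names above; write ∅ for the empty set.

opens ⊆ A: ∅, {blue}; union → int = {blue}
complement {green,teal}; its interior ∅; cl(A) = X∖∅ = {green,blue,teal,gold,red}
boundary = {green,blue,teal,gold,red} ∖ {blue} = {green,teal,gold,red}

{green,teal,gold,red}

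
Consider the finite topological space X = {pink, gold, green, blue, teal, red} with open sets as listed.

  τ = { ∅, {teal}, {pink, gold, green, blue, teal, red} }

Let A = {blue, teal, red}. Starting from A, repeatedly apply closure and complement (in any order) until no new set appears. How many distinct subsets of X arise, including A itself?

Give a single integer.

complement {pink, gold, green}; its interior ∅; cl(A) = X∖∅ = {pink, gold, green, blue, teal, red}
With k = closure, c = complement:
  1. A     = {blue, teal, red}
  2. kA    = {pink, gold, green, blue, teal, red}
  3. cA    = {pink, gold, green}
  4. ckA   = ∅
  5. kcA   = {pink, gold, green, blue, red}
  6. ckcA  = {teal}
k, c of each give nothing new

6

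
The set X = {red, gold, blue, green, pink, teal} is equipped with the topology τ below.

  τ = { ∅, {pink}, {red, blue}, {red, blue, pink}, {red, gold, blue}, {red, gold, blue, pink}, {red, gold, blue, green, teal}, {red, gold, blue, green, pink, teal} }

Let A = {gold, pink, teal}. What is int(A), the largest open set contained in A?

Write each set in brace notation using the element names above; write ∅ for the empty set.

{pink}

opens ⊆ A: ∅, {pink}; union → int = {pink}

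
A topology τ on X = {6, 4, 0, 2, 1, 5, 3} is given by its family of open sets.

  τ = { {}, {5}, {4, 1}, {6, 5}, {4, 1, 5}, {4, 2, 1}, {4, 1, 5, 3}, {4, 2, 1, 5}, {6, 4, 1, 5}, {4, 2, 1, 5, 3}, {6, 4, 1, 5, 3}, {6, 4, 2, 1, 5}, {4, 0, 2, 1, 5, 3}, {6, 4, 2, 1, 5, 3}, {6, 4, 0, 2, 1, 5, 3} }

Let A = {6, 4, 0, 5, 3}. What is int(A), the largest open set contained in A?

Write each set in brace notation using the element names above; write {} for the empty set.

U open, U⊆A: {}, {5}, {6, 5}. int(A) = ⋃ = {6, 5}

{6, 5}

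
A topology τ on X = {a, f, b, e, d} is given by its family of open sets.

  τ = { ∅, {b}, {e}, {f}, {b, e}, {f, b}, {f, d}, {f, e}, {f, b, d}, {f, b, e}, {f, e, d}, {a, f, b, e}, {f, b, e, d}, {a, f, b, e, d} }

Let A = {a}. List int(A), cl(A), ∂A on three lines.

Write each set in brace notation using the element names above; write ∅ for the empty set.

interior: largest open inside A is ∅ (from ∅)
cl via duality: int({f, b, e, d}) = {f, b, e, d}, so X∖{f, b, e, d} = {a}
cl∖int = {a}

int(A) = ∅
cl(A)  = {a}
∂A     = {a}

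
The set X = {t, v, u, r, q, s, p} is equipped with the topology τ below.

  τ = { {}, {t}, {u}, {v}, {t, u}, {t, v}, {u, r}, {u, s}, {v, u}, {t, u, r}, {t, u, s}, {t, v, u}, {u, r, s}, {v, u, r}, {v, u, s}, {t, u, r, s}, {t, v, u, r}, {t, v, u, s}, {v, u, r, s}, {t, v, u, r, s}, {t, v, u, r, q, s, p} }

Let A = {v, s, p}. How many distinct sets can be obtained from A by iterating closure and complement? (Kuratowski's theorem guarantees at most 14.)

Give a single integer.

8

X∖A={t, u, r, q}, int(X∖A)={t, u, r}, hence cl(A)={v, q, s, p}
Orbit (k=closure, c=complement):
  1. A     = {v, s, p}
  2. kA    = {v, q, s, p}
  3. cA    = {t, u, r, q}
  4. ckA   = {t, u, r}
  5. kcA   = {t, u, r, q, s, p}
  6. ckcA  = {v}
  7. kckcA = {v, q, p}
  8. ckckcA = {t, u, r, s}
(closed under both — stop)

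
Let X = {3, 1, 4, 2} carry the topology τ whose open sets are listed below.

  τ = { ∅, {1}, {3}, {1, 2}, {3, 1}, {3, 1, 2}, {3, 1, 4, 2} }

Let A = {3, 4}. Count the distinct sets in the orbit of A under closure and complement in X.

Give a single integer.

4

complement {1, 2}; its interior {1, 2}; cl(A) = X∖{1, 2} = {3, 4}
With k = closure, c = complement:
  1. A     = {3, 4}
  2. cA    = {1, 2}
  3. kcA   = {1, 4, 2}
  4. ckcA  = {3}
k, c of each give nothing new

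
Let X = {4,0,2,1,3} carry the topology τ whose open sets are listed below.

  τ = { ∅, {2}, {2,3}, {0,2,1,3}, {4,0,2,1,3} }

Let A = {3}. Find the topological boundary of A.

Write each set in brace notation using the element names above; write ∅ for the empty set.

U open, U⊆A: ∅. int(A) = ⋃ = ∅
X∖A={4,0,2,1}, int(X∖A)={2}, hence cl(A)={4,0,1,3}
∂A: remove int from cl → {4,0,1,3}

{4,0,1,3}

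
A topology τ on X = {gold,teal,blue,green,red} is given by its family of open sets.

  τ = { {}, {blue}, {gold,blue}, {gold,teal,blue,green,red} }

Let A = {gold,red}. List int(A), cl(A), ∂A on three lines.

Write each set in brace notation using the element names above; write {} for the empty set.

U open, U⊆A: {}. int(A) = ⋃ = {}
X∖A={teal,blue,green}, int(X∖A)={blue}, hence cl(A)={gold,teal,green,red}
∂A: remove int from cl → {gold,teal,green,red}

int(A) = {}
cl(A)  = {gold,teal,green,red}
∂A     = {gold,teal,green,red}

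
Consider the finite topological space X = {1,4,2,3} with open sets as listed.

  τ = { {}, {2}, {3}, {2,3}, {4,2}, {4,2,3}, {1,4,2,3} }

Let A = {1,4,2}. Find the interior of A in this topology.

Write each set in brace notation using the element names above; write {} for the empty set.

U open, U⊆A: {}, {2}, {4,2}. int(A) = ⋃ = {4,2}

{4,2}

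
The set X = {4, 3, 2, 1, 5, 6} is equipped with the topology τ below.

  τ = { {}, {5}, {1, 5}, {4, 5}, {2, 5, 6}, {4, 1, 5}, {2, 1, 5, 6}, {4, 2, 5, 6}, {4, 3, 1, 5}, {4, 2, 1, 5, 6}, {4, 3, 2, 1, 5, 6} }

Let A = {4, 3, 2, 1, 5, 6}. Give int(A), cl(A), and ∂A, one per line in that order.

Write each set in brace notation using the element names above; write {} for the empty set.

int(A) = {4, 3, 2, 1, 5, 6}
cl(A)  = {4, 3, 2, 1, 5, 6}
∂A     = {}

interior: largest open inside A is {4, 3, 2, 1, 5, 6} (from {}, {5}, {1, 5}, {4, 5}, {4, 1, 5}, {2, 5, 6}, {4, 2, 5, 6}, {2, 1, 5, 6}, {4, 3, 1, 5}, {4, 2, 1, 5, 6}, {4, 3, 2, 1, 5, 6})
cl via duality: int({}) = {}, so X∖{} = {4, 3, 2, 1, 5, 6}
cl∖int = {}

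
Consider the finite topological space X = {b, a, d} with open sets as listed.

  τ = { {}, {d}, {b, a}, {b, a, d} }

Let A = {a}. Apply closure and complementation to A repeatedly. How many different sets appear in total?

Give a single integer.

6

complement {b, d}; its interior {d}; cl(A) = X∖{d} = {b, a}
With k = closure, c = complement:
  1. A     = {a}
  2. kA    = {b, a}
  3. cA    = {b, d}
  4. ckA   = {d}
  5. kcA   = {b, a, d}
  6. ckcA  = {}
k, c of each give nothing new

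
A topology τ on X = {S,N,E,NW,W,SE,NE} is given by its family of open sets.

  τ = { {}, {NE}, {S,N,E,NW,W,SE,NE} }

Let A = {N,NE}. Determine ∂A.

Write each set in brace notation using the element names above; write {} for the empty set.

{S,N,E,NW,W,SE}

interior: largest open inside A is {NE} (from {}, {NE})
cl via duality: int({S,E,NW,W,SE}) = {}, so X∖{} = {S,N,E,NW,W,SE,NE}
cl∖int = {S,N,E,NW,W,SE}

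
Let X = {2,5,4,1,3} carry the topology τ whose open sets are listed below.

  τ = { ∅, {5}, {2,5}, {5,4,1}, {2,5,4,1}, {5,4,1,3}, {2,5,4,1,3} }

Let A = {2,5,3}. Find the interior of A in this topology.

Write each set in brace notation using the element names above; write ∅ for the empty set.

U open, U⊆A: ∅, {5}, {2,5}. int(A) = ⋃ = {2,5}

{2,5}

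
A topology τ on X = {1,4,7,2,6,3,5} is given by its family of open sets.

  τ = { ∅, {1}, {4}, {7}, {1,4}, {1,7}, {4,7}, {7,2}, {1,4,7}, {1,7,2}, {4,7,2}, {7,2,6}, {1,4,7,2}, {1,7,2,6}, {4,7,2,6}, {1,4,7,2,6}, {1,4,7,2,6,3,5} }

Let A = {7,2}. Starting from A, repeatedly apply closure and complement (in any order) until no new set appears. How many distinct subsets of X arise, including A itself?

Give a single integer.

6

closure: X∖int(X∖A) = X∖{1,4} = {7,2,6,3,5}
Let k=closure and c=complement:
  1. A     = {7,2}
  2. kA    = {7,2,6,3,5}
  3. cA    = {1,4,6,3,5}
  4. ckA   = {1,4}
  5. kckA  = {1,4,3,5}
  6. ckckA = {7,2,6}
— saturated at 6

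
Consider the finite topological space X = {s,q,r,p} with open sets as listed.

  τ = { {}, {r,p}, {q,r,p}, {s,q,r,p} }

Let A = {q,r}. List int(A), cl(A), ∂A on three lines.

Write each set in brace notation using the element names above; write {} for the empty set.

int(A) = {}
cl(A)  = {s,q,r,p}
∂A     = {s,q,r,p}

opens ⊆ A: {}; union → int = {}
complement {s,p}; its interior {}; cl(A) = X∖{} = {s,q,r,p}
boundary = {s,q,r,p} ∖ {} = {s,q,r,p}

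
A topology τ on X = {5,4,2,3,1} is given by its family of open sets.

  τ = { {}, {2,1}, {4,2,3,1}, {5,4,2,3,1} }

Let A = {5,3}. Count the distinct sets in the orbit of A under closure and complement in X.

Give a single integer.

6

X∖A={4,2,1}, int(X∖A)={2,1}, hence cl(A)={5,4,3}
Orbit (k=closure, c=complement):
  1. A     = {5,3}
  2. kA    = {5,4,3}
  3. cA    = {4,2,1}
  4. ckA   = {2,1}
  5. kcA   = {5,4,2,3,1}
  6. ckcA  = {}
(closed under both — stop)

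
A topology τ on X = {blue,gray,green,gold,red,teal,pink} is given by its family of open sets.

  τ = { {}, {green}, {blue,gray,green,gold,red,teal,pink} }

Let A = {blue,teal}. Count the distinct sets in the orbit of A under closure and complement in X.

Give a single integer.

X∖A={gray,green,gold,red,pink}, int(X∖A)={green}, hence cl(A)={blue,gray,gold,red,teal,pink}
Orbit (k=closure, c=complement):
  1. A     = {blue,teal}
  2. kA    = {blue,gray,gold,red,teal,pink}
  3. cA    = {gray,green,gold,red,pink}
  4. ckA   = {green}
  5. kcA   = {blue,gray,green,gold,red,teal,pink}
  6. ckcA  = {}
(closed under both — stop)

6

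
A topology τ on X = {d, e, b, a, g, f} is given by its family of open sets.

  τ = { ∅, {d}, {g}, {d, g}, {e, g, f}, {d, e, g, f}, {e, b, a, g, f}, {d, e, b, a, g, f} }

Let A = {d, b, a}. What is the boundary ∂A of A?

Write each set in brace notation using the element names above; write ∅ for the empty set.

U open, U⊆A: ∅, {d}. int(A) = ⋃ = {d}
X∖A={e, g, f}, int(X∖A)={e, g, f}, hence cl(A)={d, b, a}
∂A: remove int from cl → {b, a}

{b, a}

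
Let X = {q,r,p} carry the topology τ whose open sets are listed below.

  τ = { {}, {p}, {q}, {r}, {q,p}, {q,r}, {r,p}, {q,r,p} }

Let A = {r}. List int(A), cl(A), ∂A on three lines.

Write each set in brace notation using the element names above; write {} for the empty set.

open subsets of A: {}, {r}; so int(A) = {r}
closure: X∖int(X∖A) = X∖{q,p} = {r}
∂A = {r} minus {r} = {}

int(A) = {r}
cl(A)  = {r}
∂A     = {}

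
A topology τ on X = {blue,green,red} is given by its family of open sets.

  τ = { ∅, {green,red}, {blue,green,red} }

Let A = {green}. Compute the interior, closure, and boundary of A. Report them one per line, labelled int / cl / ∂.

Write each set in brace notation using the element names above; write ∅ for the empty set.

open subsets of A: ∅; so int(A) = ∅
closure: X∖int(X∖A) = X∖∅ = {blue,green,red}
∂A = {blue,green,red} minus ∅ = {blue,green,red}

int(A) = ∅
cl(A)  = {blue,green,red}
∂A     = {blue,green,red}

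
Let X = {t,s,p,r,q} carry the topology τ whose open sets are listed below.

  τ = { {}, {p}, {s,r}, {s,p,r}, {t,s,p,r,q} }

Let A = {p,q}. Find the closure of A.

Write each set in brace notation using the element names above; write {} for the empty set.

closure: X∖int(X∖A) = X∖{s,r} = {t,p,q}

{t,p,q}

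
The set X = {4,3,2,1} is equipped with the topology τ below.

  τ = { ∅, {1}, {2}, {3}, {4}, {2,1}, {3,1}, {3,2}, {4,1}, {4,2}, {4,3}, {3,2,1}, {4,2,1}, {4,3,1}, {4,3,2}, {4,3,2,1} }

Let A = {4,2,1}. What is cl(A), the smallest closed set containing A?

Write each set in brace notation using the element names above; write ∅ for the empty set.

complement {3}; its interior {3}; cl(A) = X∖{3} = {4,2,1}

{4,2,1}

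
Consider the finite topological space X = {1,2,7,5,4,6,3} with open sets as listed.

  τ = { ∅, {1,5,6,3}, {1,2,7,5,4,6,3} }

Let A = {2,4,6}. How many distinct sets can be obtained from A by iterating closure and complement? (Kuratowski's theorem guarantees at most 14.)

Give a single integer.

X∖A={1,7,5,3}, int(X∖A)=∅, hence cl(A)={1,2,7,5,4,6,3}
Orbit (k=closure, c=complement):
  1. A     = {2,4,6}
  2. kA    = {1,2,7,5,4,6,3}
  3. cA    = {1,7,5,3}
  4. ckA   = ∅
(closed under both — stop)

4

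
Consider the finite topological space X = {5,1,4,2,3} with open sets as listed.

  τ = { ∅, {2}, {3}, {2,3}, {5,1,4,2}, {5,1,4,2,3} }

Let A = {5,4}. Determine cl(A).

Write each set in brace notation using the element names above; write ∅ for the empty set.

closure: X∖int(X∖A) = X∖{2,3} = {5,1,4}

{5,1,4}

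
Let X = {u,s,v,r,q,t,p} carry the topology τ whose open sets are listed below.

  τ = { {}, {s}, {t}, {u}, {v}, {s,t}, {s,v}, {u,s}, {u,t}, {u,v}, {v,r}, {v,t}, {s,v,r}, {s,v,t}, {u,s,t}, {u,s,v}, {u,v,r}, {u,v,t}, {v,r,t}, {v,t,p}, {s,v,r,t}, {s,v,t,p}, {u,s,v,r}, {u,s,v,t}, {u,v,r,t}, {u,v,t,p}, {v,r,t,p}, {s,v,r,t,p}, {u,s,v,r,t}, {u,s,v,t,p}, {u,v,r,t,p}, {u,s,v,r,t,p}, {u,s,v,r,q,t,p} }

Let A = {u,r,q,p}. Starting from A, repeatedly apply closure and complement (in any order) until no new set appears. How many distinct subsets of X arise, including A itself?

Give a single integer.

X∖A={s,v,t}, int(X∖A)={s,v,t}, hence cl(A)={u,r,q,p}
Orbit (k=closure, c=complement):
  1. A     = {u,r,q,p}
  2. cA    = {s,v,t}
  3. kcA   = {s,v,r,q,t,p}
  4. ckcA  = {u}
  5. kckcA = {u,q}
  6. ckckcA = {s,v,r,t,p}
(closed under both — stop)

6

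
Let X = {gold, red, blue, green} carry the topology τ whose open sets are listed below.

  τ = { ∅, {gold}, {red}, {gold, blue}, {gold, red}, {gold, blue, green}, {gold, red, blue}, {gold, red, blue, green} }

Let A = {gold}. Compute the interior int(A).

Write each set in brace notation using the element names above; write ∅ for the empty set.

{gold}

open subsets of A: ∅, {gold}; so int(A) = {gold}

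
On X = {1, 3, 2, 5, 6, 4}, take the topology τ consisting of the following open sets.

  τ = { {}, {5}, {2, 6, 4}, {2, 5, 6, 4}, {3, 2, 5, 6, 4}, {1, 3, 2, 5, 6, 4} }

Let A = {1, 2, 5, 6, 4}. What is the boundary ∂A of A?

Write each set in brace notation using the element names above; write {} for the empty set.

{1, 3}

opens ⊆ A: {}, {5}, {2, 6, 4}, {2, 5, 6, 4}; union → int = {2, 5, 6, 4}
complement {3}; its interior {}; cl(A) = X∖{} = {1, 3, 2, 5, 6, 4}
boundary = {1, 3, 2, 5, 6, 4} ∖ {2, 5, 6, 4} = {1, 3}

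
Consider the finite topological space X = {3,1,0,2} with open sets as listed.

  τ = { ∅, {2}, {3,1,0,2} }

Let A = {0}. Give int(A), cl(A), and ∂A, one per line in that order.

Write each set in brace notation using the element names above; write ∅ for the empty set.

int(A) = ∅
cl(A)  = {3,1,0}
∂A     = {3,1,0}

opens ⊆ A: ∅; union → int = ∅
complement {3,1,2}; its interior {2}; cl(A) = X∖{2} = {3,1,0}
boundary = {3,1,0} ∖ ∅ = {3,1,0}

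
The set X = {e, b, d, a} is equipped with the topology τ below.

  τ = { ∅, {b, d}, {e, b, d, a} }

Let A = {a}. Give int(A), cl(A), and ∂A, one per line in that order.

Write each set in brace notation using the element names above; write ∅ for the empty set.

int(A) = ∅
cl(A)  = {e, a}
∂A     = {e, a}

open subsets of A: ∅; so int(A) = ∅
closure: X∖int(X∖A) = X∖{b, d} = {e, a}
∂A = {e, a} minus ∅ = {e, a}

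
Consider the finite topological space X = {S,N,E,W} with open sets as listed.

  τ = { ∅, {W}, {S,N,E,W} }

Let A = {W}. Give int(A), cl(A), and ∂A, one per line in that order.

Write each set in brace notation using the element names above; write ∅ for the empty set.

open subsets of A: ∅, {W}; so int(A) = {W}
closure: X∖int(X∖A) = X∖∅ = {S,N,E,W}
∂A = {S,N,E,W} minus {W} = {S,N,E}

int(A) = {W}
cl(A)  = {S,N,E,W}
∂A     = {S,N,E}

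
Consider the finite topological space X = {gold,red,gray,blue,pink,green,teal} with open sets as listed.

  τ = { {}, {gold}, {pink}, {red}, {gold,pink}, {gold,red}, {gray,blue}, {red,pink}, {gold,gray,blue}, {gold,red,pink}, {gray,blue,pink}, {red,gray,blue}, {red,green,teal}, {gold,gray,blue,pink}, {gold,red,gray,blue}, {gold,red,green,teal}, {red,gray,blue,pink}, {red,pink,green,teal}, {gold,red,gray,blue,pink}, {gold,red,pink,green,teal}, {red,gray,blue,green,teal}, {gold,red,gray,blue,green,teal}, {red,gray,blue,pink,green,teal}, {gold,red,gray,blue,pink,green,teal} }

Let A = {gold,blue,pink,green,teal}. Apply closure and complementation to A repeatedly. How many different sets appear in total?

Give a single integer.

closure: X∖int(X∖A) = X∖{red} = {gold,gray,blue,pink,green,teal}
Let k=closure and c=complement:
  1. A     = {gold,blue,pink,green,teal}
  2. kA    = {gold,gray,blue,pink,green,teal}
  3. cA    = {red,gray}
  4. ckA   = {red}
  5. kcA   = {red,gray,blue,green,teal}
  6. kckA  = {red,green,teal}
  7. ckcA  = {gold,pink}
  8. ckckA = {gold,gray,blue,pink}
— saturated at 8

8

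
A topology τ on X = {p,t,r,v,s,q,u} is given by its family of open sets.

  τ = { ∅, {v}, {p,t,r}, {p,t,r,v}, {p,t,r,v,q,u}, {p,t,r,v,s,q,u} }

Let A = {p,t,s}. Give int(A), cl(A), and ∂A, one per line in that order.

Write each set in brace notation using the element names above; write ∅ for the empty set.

int(A) = ∅
cl(A)  = {p,t,r,s,q,u}
∂A     = {p,t,r,s,q,u}

opens ⊆ A: ∅; union → int = ∅
complement {r,v,q,u}; its interior {v}; cl(A) = X∖{v} = {p,t,r,s,q,u}
boundary = {p,t,r,s,q,u} ∖ ∅ = {p,t,r,s,q,u}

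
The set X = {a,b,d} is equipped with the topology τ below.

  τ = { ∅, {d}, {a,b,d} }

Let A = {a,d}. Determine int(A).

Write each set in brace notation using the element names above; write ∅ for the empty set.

{d}

open subsets of A: ∅, {d}; so int(A) = {d}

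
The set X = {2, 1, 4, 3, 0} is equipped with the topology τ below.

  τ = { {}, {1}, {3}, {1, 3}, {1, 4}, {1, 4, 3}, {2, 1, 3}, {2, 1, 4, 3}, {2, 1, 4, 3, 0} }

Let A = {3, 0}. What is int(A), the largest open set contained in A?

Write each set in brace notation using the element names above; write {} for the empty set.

opens ⊆ A: {}, {3}; union → int = {3}

{3}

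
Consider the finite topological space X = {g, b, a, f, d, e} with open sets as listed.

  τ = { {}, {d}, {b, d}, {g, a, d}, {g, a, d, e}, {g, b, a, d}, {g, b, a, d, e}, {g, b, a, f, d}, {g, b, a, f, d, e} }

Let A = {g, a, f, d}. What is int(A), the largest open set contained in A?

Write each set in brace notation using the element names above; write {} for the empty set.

{g, a, d}

U open, U⊆A: {}, {d}, {g, a, d}. int(A) = ⋃ = {g, a, d}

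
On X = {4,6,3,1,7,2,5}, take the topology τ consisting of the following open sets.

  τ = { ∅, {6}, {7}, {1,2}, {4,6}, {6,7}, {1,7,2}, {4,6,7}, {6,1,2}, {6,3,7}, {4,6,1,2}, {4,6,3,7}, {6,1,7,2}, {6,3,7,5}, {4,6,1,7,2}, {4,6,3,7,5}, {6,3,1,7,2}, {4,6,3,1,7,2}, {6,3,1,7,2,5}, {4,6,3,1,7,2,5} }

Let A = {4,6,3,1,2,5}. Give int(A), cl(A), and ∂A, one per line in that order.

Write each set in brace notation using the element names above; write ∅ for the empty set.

int(A) = {4,6,1,2}
cl(A)  = {4,6,3,1,2,5}
∂A     = {3,5}

U open, U⊆A: ∅, {6}, {1,2}, {4,6}, {6,1,2}, {4,6,1,2}. int(A) = ⋃ = {4,6,1,2}
X∖A={7}, int(X∖A)={7}, hence cl(A)={4,6,3,1,2,5}
∂A: remove int from cl → {3,5}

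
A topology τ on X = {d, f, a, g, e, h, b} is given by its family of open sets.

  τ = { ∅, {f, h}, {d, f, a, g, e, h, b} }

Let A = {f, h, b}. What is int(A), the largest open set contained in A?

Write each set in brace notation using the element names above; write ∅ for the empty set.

{f, h}

opens ⊆ A: ∅, {f, h}; union → int = {f, h}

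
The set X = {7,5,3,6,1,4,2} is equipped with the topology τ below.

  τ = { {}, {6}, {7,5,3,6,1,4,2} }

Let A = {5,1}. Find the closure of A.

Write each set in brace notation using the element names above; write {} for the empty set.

{7,5,3,1,4,2}

complement {7,3,6,4,2}; its interior {6}; cl(A) = X∖{6} = {7,5,3,1,4,2}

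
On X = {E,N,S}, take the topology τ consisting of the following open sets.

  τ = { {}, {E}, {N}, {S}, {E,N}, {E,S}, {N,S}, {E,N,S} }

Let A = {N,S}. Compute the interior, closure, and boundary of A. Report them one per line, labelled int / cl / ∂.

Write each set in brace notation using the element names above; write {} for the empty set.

int(A) = {N,S}
cl(A)  = {N,S}
∂A     = {}

U open, U⊆A: {}, {S}, {N}, {N,S}. int(A) = ⋃ = {N,S}
X∖A={E}, int(X∖A)={E}, hence cl(A)={N,S}
∂A: remove int from cl → {}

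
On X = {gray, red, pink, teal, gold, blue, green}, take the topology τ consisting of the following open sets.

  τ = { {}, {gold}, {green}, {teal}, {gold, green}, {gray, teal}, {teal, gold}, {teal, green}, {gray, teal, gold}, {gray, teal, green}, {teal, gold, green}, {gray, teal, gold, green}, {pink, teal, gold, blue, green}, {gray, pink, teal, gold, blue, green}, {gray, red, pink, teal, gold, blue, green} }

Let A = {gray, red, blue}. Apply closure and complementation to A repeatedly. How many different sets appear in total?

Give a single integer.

complement {pink, teal, gold, green}; its interior {teal, gold, green}; cl(A) = X∖{teal, gold, green} = {gray, red, pink, blue}
With k = closure, c = complement:
  1. A     = {gray, red, blue}
  2. kA    = {gray, red, pink, blue}
  3. cA    = {pink, teal, gold, green}
  4. ckA   = {teal, gold, green}
  5. kcA   = {gray, red, pink, teal, gold, blue, green}
  6. ckcA  = {}
k, c of each give nothing new

6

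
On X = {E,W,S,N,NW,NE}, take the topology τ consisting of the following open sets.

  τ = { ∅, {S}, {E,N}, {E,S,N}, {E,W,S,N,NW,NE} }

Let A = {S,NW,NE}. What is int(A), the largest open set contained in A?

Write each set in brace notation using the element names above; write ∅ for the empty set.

opens ⊆ A: ∅, {S}; union → int = {S}

{S}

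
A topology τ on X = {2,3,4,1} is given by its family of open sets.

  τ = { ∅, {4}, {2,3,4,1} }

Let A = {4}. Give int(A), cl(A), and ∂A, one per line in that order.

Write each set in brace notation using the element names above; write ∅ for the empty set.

int(A) = {4}
cl(A)  = {2,3,4,1}
∂A     = {2,3,1}

interior: largest open inside A is {4} (from ∅, {4})
cl via duality: int({2,3,1}) = ∅, so X∖∅ = {2,3,4,1}
cl∖int = {2,3,1}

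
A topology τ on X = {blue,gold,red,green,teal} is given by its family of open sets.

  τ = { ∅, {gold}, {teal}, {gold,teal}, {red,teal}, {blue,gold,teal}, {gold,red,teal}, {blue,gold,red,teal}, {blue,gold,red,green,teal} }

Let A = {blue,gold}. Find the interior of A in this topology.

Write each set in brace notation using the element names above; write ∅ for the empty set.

{gold}

U open, U⊆A: ∅, {gold}. int(A) = ⋃ = {gold}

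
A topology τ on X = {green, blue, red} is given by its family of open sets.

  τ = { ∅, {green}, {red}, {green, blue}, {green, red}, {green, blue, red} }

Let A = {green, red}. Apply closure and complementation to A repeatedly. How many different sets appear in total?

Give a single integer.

4

cl via duality: int({blue}) = ∅, so X∖∅ = {green, blue, red}
Write k for closure, c for complement:
  1. A     = {green, red}
  2. kA    = {green, blue, red}
  3. cA    = {blue}
  4. ckA   = ∅
applying k or c yields no new set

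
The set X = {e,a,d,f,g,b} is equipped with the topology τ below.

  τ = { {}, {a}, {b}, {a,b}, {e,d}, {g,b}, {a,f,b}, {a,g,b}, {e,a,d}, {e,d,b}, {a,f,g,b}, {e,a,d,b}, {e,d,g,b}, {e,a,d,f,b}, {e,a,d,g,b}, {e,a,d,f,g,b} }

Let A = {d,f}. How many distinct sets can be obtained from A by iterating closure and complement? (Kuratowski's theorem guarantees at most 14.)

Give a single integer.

cl via duality: int({e,a,g,b}) = {a,g,b}, so X∖{a,g,b} = {e,d,f}
Write k for closure, c for complement:
  1. A     = {d,f}
  2. kA    = {e,d,f}
  3. cA    = {e,a,g,b}
  4. ckA   = {a,g,b}
  5. kcA   = {e,a,d,f,g,b}
  6. kckA  = {a,f,g,b}
  7. ckcA  = {}
  8. ckckA = {e,d}
applying k or c yields no new set

8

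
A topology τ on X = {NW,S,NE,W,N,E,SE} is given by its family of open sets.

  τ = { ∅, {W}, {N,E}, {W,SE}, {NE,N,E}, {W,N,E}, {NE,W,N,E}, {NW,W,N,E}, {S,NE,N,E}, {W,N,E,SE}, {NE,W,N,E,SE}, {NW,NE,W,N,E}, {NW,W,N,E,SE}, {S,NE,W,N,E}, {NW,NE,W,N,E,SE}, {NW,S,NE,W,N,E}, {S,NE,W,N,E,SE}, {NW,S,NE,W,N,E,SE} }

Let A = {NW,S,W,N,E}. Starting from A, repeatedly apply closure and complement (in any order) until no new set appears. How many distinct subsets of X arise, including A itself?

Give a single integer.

cl via duality: int({NE,SE}) = ∅, so X∖∅ = {NW,S,NE,W,N,E,SE}
Write k for closure, c for complement:
  1. A     = {NW,S,W,N,E}
  2. kA    = {NW,S,NE,W,N,E,SE}
  3. cA    = {NE,SE}
  4. ckA   = ∅
  5. kcA   = {S,NE,SE}
  6. ckcA  = {NW,W,N,E}
applying k or c yields no new set

6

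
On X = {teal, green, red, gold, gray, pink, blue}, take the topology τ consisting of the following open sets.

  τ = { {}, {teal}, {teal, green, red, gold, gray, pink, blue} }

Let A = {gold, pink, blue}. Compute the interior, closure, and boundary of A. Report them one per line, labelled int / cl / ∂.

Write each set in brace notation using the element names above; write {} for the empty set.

U open, U⊆A: {}. int(A) = ⋃ = {}
X∖A={teal, green, red, gray}, int(X∖A)={teal}, hence cl(A)={green, red, gold, gray, pink, blue}
∂A: remove int from cl → {green, red, gold, gray, pink, blue}

int(A) = {}
cl(A)  = {green, red, gold, gray, pink, blue}
∂A     = {green, red, gold, gray, pink, blue}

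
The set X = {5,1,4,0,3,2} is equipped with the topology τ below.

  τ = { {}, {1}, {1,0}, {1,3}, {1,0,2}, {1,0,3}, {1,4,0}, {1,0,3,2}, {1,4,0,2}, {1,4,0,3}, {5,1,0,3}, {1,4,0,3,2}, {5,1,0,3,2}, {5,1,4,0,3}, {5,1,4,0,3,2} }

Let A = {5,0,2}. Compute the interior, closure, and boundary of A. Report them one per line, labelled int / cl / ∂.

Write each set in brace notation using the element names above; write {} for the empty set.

open subsets of A: {}; so int(A) = {}
closure: X∖int(X∖A) = X∖{1,3} = {5,4,0,2}
∂A = {5,4,0,2} minus {} = {5,4,0,2}

int(A) = {}
cl(A)  = {5,4,0,2}
∂A     = {5,4,0,2}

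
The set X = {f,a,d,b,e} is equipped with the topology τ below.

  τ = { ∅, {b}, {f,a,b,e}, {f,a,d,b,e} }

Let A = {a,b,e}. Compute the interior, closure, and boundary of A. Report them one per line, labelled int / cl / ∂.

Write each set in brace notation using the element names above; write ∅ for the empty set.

int(A) = {b}
cl(A)  = {f,a,d,b,e}
∂A     = {f,a,d,e}

open subsets of A: ∅, {b}; so int(A) = {b}
closure: X∖int(X∖A) = X∖∅ = {f,a,d,b,e}
∂A = {f,a,d,b,e} minus {b} = {f,a,d,e}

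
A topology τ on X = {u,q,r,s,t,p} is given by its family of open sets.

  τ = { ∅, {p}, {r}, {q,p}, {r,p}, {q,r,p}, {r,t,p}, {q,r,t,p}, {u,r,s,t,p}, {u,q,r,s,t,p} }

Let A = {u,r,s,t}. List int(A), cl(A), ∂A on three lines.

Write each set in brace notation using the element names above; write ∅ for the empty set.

open subsets of A: ∅, {r}; so int(A) = {r}
closure: X∖int(X∖A) = X∖{q,p} = {u,r,s,t}
∂A = {u,r,s,t} minus {r} = {u,s,t}

int(A) = {r}
cl(A)  = {u,r,s,t}
∂A     = {u,s,t}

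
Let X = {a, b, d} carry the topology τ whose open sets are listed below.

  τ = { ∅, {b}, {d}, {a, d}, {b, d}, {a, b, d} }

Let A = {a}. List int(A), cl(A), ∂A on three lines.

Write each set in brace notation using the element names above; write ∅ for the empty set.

int(A) = ∅
cl(A)  = {a}
∂A     = {a}

open subsets of A: ∅; so int(A) = ∅
closure: X∖int(X∖A) = X∖{b, d} = {a}
∂A = {a} minus ∅ = {a}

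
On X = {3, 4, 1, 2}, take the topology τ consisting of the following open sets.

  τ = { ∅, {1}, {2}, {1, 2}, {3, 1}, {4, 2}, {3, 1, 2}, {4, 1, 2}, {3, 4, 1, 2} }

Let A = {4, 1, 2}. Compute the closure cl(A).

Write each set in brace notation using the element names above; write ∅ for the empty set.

complement {3}; its interior ∅; cl(A) = X∖∅ = {3, 4, 1, 2}

{3, 4, 1, 2}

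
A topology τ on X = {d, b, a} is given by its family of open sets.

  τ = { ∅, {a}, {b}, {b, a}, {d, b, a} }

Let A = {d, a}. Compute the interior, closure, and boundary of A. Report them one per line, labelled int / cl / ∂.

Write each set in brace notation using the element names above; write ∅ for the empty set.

int(A) = {a}
cl(A)  = {d, a}
∂A     = {d}

open subsets of A: ∅, {a}; so int(A) = {a}
closure: X∖int(X∖A) = X∖{b} = {d, a}
∂A = {d, a} minus {a} = {d}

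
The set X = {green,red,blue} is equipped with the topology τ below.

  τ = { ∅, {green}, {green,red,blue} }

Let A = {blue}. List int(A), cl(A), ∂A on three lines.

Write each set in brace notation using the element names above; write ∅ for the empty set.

open subsets of A: ∅; so int(A) = ∅
closure: X∖int(X∖A) = X∖{green} = {red,blue}
∂A = {red,blue} minus ∅ = {red,blue}

int(A) = ∅
cl(A)  = {red,blue}
∂A     = {red,blue}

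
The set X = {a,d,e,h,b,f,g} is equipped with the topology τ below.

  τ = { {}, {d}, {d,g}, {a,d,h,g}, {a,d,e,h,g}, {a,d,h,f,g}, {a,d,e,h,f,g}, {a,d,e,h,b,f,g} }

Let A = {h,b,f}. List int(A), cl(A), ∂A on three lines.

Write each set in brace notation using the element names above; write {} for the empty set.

int(A) = {}
cl(A)  = {a,e,h,b,f}
∂A     = {a,e,h,b,f}

open subsets of A: {}; so int(A) = {}
closure: X∖int(X∖A) = X∖{d,g} = {a,e,h,b,f}
∂A = {a,e,h,b,f} minus {} = {a,e,h,b,f}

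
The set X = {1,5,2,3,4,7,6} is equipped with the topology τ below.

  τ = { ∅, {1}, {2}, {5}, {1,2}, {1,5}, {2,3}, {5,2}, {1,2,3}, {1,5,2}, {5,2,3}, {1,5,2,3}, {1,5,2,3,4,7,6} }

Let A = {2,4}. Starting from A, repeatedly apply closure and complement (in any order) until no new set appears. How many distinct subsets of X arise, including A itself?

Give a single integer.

closure: X∖int(X∖A) = X∖{1,5} = {2,3,4,7,6}
Let k=closure and c=complement:
  1. A     = {2,4}
  2. kA    = {2,3,4,7,6}
  3. cA    = {1,5,3,7,6}
  4. ckA   = {1,5}
  5. kcA   = {1,5,3,4,7,6}
  6. kckA  = {1,5,4,7,6}
  7. ckcA  = {2}
  8. ckckA = {2,3}
— saturated at 8

8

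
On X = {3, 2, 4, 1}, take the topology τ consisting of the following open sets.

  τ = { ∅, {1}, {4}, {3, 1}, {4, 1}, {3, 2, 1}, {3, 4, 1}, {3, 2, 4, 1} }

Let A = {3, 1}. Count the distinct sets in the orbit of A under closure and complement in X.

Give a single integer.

X∖A={2, 4}, int(X∖A)={4}, hence cl(A)={3, 2, 1}
Orbit (k=closure, c=complement):
  1. A     = {3, 1}
  2. kA    = {3, 2, 1}
  3. cA    = {2, 4}
  4. ckA   = {4}
(closed under both — stop)

4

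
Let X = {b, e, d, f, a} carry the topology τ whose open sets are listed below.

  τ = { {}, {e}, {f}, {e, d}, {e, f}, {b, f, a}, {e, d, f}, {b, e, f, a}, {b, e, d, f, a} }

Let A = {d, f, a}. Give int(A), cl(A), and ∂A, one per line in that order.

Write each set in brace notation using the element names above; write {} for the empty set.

int(A) = {f}
cl(A)  = {b, d, f, a}
∂A     = {b, d, a}

U open, U⊆A: {}, {f}. int(A) = ⋃ = {f}
X∖A={b, e}, int(X∖A)={e}, hence cl(A)={b, d, f, a}
∂A: remove int from cl → {b, d, a}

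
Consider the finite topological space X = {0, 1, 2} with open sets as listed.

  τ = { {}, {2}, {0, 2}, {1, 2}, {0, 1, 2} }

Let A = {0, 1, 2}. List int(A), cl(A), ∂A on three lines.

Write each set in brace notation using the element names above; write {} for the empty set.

int(A) = {0, 1, 2}
cl(A)  = {0, 1, 2}
∂A     = {}

opens ⊆ A: {}, {2}, {1, 2}, {0, 2}, {0, 1, 2}; union → int = {0, 1, 2}
complement {}; its interior {}; cl(A) = X∖{} = {0, 1, 2}
boundary = {0, 1, 2} ∖ {0, 1, 2} = {}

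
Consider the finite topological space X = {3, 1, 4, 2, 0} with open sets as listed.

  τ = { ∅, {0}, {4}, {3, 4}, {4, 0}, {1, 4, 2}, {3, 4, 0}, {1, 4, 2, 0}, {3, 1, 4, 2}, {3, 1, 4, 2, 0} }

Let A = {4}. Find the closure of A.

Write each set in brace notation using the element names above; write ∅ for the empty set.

{3, 1, 4, 2}

complement {3, 1, 2, 0}; its interior {0}; cl(A) = X∖{0} = {3, 1, 4, 2}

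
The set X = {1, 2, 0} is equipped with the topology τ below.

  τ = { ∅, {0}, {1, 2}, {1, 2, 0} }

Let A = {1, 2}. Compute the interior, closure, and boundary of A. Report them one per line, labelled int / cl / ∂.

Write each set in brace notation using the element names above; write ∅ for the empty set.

open subsets of A: ∅, {1, 2}; so int(A) = {1, 2}
closure: X∖int(X∖A) = X∖{0} = {1, 2}
∂A = {1, 2} minus {1, 2} = ∅

int(A) = {1, 2}
cl(A)  = {1, 2}
∂A     = ∅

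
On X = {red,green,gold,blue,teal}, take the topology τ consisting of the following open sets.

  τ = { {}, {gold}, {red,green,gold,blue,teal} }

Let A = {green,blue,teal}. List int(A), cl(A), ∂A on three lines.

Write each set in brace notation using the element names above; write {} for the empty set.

int(A) = {}
cl(A)  = {red,green,blue,teal}
∂A     = {red,green,blue,teal}

interior: largest open inside A is {} (from {})
cl via duality: int({red,gold}) = {gold}, so X∖{gold} = {red,green,blue,teal}
cl∖int = {red,green,blue,teal}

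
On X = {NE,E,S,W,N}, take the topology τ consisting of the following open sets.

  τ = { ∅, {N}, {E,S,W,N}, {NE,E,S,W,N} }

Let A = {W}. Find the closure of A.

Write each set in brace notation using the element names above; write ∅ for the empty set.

complement {NE,E,S,N}; its interior {N}; cl(A) = X∖{N} = {NE,E,S,W}

{NE,E,S,W}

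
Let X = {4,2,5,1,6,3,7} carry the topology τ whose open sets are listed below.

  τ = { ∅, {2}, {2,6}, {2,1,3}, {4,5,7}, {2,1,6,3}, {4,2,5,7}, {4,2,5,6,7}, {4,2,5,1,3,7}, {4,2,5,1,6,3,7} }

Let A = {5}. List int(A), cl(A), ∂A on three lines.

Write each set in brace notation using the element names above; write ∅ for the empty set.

interior: largest open inside A is ∅ (from ∅)
cl via duality: int({4,2,1,6,3,7}) = {2,1,6,3}, so X∖{2,1,6,3} = {4,5,7}
cl∖int = {4,5,7}

int(A) = ∅
cl(A)  = {4,5,7}
∂A     = {4,5,7}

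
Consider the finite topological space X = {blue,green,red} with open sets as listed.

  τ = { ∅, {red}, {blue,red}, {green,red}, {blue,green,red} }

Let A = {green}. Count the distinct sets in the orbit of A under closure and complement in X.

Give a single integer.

4

complement {blue,red}; its interior {blue,red}; cl(A) = X∖{blue,red} = {green}
With k = closure, c = complement:
  1. A     = {green}
  2. cA    = {blue,red}
  3. kcA   = {blue,green,red}
  4. ckcA  = ∅
k, c of each give nothing new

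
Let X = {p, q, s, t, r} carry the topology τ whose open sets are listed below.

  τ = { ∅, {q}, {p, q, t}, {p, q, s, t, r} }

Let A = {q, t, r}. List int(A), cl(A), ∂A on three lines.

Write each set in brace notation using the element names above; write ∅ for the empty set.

int(A) = {q}
cl(A)  = {p, q, s, t, r}
∂A     = {p, s, t, r}

U open, U⊆A: ∅, {q}. int(A) = ⋃ = {q}
X∖A={p, s}, int(X∖A)=∅, hence cl(A)={p, q, s, t, r}
∂A: remove int from cl → {p, s, t, r}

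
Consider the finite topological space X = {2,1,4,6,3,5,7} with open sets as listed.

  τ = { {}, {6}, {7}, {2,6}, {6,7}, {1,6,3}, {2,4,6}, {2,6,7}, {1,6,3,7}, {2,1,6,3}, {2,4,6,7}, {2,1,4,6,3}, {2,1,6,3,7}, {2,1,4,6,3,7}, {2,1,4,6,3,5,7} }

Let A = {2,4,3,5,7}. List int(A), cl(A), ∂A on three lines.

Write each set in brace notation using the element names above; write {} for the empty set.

int(A) = {7}
cl(A)  = {2,1,4,3,5,7}
∂A     = {2,1,4,3,5}

U open, U⊆A: {}, {7}. int(A) = ⋃ = {7}
X∖A={1,6}, int(X∖A)={6}, hence cl(A)={2,1,4,3,5,7}
∂A: remove int from cl → {2,1,4,3,5}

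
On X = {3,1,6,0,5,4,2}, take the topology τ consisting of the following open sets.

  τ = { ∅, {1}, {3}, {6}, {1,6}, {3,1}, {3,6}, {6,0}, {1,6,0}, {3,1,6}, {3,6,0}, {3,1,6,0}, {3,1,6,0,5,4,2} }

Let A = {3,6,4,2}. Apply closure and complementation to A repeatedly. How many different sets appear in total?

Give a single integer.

8

closure: X∖int(X∖A) = X∖{1} = {3,6,0,5,4,2}
Let k=closure and c=complement:
  1. A     = {3,6,4,2}
  2. kA    = {3,6,0,5,4,2}
  3. cA    = {1,0,5}
  4. ckA   = {1}
  5. kcA   = {1,0,5,4,2}
  6. kckA  = {1,5,4,2}
  7. ckcA  = {3,6}
  8. ckckA = {3,6,0}
— saturated at 8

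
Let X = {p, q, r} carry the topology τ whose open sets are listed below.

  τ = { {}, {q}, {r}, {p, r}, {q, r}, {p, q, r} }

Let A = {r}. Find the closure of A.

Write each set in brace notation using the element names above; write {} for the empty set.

cl via duality: int({p, q}) = {q}, so X∖{q} = {p, r}

{p, r}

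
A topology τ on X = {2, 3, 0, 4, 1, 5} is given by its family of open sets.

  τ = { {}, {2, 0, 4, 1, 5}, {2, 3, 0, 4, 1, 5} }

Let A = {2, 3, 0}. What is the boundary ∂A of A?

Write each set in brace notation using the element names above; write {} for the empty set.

{2, 3, 0, 4, 1, 5}

interior: largest open inside A is {} (from {})
cl via duality: int({4, 1, 5}) = {}, so X∖{} = {2, 3, 0, 4, 1, 5}
cl∖int = {2, 3, 0, 4, 1, 5}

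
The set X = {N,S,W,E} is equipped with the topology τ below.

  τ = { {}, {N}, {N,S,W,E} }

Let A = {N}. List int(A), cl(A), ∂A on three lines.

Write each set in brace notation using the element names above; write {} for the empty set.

int(A) = {N}
cl(A)  = {N,S,W,E}
∂A     = {S,W,E}

opens ⊆ A: {}, {N}; union → int = {N}
complement {S,W,E}; its interior {}; cl(A) = X∖{} = {N,S,W,E}
boundary = {N,S,W,E} ∖ {N} = {S,W,E}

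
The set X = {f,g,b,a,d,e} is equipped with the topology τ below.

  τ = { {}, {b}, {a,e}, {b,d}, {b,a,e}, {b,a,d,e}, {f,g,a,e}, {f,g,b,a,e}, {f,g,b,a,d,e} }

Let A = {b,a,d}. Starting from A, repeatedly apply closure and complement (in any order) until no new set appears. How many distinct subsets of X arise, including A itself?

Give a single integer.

6

X∖A={f,g,e}, int(X∖A)={}, hence cl(A)={f,g,b,a,d,e}
Orbit (k=closure, c=complement):
  1. A     = {b,a,d}
  2. kA    = {f,g,b,a,d,e}
  3. cA    = {f,g,e}
  4. ckA   = {}
  5. kcA   = {f,g,a,e}
  6. ckcA  = {b,d}
(closed under both — stop)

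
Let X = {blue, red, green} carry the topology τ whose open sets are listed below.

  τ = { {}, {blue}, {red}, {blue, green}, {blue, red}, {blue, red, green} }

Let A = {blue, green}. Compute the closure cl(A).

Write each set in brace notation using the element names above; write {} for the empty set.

{blue, green}

closure: X∖int(X∖A) = X∖{red} = {blue, green}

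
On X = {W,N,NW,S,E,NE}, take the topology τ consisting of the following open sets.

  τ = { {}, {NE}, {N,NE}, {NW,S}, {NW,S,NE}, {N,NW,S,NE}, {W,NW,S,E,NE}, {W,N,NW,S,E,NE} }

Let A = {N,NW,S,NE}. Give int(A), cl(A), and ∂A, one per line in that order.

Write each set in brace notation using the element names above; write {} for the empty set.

U open, U⊆A: {}, {NE}, {NW,S}, {N,NE}, {NW,S,NE}, {N,NW,S,NE}. int(A) = ⋃ = {N,NW,S,NE}
X∖A={W,E}, int(X∖A)={}, hence cl(A)={W,N,NW,S,E,NE}
∂A: remove int from cl → {W,E}

int(A) = {N,NW,S,NE}
cl(A)  = {W,N,NW,S,E,NE}
∂A     = {W,E}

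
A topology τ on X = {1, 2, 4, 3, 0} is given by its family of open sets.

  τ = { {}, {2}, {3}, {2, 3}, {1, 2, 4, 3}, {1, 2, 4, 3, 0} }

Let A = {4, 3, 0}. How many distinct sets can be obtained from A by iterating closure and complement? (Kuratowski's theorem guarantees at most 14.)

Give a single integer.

closure: X∖int(X∖A) = X∖{2} = {1, 4, 3, 0}
Let k=closure and c=complement:
  1. A     = {4, 3, 0}
  2. kA    = {1, 4, 3, 0}
  3. cA    = {1, 2}
  4. ckA   = {2}
  5. kcA   = {1, 2, 4, 0}
  6. ckcA  = {3}
— saturated at 6

6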